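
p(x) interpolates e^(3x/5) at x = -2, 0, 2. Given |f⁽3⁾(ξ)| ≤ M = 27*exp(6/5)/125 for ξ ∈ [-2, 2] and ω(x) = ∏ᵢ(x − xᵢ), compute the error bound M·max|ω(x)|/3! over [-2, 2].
8*sqrt(3)*exp(6/5)/125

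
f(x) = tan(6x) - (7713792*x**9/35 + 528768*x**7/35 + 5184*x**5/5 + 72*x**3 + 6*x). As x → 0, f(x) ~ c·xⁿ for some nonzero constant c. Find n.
11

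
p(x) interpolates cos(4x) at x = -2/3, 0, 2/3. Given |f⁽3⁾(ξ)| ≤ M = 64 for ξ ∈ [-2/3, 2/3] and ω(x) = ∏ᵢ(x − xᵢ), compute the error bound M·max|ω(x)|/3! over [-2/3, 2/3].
512*sqrt(3)/729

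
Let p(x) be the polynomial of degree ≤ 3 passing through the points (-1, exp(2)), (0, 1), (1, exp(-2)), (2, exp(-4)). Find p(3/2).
(5 + 15*exp(2) + (-5 + exp(2))*exp(4))*exp(-4)/16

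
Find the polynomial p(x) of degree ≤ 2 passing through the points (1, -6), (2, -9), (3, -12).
-3*x - 3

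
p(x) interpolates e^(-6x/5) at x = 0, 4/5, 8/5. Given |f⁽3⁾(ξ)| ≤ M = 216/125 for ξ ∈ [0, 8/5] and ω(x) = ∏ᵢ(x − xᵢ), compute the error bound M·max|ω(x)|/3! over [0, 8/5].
512*sqrt(3)/15625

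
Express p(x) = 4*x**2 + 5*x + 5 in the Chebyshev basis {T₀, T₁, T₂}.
(7)T₀ + (5)T₁ + (2)T₂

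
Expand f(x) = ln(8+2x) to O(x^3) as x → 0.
log(8) + x/4 - x**2/32 + O(x**3)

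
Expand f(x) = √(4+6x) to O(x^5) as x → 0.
2 + 3*x/2 - 9*x**2/16 + 27*x**3/64 - 405*x**4/1024 + O(x**5)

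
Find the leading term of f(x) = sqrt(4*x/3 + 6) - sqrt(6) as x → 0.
sqrt(6)*x/9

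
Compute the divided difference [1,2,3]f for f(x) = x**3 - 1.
6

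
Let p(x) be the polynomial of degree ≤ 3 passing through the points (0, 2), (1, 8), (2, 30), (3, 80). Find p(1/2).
15/4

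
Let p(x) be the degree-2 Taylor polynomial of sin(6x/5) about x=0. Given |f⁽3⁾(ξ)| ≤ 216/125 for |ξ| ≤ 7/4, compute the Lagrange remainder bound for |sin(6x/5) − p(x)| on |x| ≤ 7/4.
3087/2000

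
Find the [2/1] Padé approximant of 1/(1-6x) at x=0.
1/(1 - 6*x)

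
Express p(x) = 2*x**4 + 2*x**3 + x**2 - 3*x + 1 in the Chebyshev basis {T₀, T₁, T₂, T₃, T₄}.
(9/4)T₀ + (-3/2)T₁ + (3/2)T₂ + (1/2)T₃ + (1/4)T₄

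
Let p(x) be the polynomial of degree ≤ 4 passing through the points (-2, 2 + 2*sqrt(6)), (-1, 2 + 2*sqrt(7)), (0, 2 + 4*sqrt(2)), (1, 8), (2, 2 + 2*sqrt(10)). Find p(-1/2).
-5*sqrt(6)/64 + 3*sqrt(10)/64 + 17/16 + 15*sqrt(7)/16 + 45*sqrt(2)/16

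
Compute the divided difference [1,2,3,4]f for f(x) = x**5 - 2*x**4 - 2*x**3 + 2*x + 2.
43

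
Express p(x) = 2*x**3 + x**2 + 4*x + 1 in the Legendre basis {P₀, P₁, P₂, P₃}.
(4/3)P₀ + (26/5)P₁ + (2/3)P₂ + (4/5)P₃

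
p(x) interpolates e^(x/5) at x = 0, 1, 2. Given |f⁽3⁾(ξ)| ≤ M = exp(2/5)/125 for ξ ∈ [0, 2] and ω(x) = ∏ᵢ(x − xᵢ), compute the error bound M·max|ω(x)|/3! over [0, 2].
sqrt(3)*exp(2/5)/3375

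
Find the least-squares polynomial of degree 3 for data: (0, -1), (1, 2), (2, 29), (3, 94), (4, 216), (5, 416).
-53/42 + (-157/252)x + (5/3)x² + (109/36)x³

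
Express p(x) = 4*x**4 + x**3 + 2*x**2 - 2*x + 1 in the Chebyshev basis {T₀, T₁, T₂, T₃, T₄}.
(7/2)T₀ + (-5/4)T₁ + (3)T₂ + (1/4)T₃ + (1/2)T₄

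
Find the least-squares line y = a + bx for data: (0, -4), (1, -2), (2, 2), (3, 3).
a = -4, b = 5/2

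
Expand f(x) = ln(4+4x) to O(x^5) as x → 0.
log(4) + x - x**2/2 + x**3/3 - x**4/4 + O(x**5)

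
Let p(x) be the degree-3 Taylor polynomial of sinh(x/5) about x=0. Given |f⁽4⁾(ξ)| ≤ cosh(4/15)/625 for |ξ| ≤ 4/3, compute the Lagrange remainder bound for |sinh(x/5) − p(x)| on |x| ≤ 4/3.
32*cosh(4/15)/151875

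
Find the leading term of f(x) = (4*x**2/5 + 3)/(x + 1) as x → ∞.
4*x/5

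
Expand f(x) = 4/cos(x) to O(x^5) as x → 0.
4 + 2*x**2 + 5*x**4/6 + O(x**5)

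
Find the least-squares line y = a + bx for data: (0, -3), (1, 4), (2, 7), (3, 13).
a = -12/5, b = 51/10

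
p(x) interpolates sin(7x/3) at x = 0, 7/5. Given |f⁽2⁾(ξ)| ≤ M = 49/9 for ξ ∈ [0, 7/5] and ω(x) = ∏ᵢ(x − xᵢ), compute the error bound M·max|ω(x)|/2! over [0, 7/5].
2401/1800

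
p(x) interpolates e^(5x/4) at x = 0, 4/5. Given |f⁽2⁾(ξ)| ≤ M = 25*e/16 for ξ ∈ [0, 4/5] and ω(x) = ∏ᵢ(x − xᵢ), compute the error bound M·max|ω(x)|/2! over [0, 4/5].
e/8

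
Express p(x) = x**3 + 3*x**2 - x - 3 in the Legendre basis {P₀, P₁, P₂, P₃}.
(-2)P₀ + (-2/5)P₁ + (2)P₂ + (2/5)P₃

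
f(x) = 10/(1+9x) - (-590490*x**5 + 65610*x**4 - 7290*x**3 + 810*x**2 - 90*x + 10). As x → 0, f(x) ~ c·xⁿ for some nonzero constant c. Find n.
6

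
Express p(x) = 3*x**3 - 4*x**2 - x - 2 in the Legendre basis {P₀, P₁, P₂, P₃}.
(-10/3)P₀ + (4/5)P₁ + (-8/3)P₂ + (6/5)P₃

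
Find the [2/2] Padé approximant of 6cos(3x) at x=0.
(6 - 45*x**2/2)/(3*x**2/4 + 1)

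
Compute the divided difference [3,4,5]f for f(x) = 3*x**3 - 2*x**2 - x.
34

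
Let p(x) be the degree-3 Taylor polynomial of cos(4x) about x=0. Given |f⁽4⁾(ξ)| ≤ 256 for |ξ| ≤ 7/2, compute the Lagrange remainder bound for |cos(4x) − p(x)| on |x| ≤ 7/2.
4802/3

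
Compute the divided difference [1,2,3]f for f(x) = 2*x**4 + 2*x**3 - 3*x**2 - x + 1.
59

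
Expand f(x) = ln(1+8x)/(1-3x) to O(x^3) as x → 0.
8*x - 8*x**2 + O(x**3)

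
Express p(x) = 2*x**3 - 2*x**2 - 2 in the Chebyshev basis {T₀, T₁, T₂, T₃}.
(-3)T₀ + (3/2)T₁ - T₂ + (1/2)T₃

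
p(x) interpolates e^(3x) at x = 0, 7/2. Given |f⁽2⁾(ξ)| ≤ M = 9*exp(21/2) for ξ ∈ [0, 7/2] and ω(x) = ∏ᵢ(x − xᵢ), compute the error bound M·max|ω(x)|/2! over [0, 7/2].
441*exp(21/2)/32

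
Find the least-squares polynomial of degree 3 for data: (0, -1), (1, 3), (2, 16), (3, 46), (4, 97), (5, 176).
-59/63 + (136/189)x + (499/252)x² + (107/108)x³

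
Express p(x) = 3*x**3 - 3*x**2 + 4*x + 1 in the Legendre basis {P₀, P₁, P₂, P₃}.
(29/5)P₁ + (-2)P₂ + (6/5)P₃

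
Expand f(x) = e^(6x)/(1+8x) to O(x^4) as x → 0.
1 - 2*x + 34*x**2 - 236*x**3 + O(x**4)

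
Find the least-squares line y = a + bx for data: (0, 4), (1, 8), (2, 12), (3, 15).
a = 21/5, b = 37/10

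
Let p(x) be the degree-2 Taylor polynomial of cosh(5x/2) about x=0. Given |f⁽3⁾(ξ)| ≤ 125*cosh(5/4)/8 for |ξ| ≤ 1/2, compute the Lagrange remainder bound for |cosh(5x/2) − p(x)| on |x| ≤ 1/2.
125*cosh(5/4)/384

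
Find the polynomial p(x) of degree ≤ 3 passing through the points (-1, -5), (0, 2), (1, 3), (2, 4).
x**3 - 3*x**2 + 3*x + 2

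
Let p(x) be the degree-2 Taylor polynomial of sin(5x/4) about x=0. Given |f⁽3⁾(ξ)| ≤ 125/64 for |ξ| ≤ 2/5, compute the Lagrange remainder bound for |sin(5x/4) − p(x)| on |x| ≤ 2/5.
1/48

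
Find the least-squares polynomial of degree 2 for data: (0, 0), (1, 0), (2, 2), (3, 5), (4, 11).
2/35 + (-71/70)x + (13/14)x²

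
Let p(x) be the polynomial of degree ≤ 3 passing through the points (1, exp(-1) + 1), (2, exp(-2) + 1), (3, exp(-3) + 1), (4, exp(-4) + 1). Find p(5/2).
(-exp(3) - 1 + 9*e + 9*exp(2) + 16*exp(4))*exp(-4)/16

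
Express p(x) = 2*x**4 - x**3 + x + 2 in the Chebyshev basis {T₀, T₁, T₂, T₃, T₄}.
(11/4)T₀ + (1/4)T₁ + T₂ + (-1/4)T₃ + (1/4)T₄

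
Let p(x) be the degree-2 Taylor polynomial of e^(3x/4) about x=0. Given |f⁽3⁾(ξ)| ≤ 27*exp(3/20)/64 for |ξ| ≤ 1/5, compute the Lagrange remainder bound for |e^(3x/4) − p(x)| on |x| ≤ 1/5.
9*exp(3/20)/16000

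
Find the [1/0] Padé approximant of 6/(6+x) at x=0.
1 - x/6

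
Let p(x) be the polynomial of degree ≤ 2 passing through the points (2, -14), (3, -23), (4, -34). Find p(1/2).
-17/4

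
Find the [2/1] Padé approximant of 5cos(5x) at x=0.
5 - 125*x**2/2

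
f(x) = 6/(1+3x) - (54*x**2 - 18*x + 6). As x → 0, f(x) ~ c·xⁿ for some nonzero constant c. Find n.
3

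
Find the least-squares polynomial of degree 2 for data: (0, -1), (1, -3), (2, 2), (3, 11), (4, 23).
-10/7 + (-103/35)x + (16/7)x²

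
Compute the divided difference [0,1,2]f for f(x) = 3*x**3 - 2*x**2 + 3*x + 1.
7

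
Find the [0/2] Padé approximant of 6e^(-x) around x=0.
6/(x**2/2 + x + 1)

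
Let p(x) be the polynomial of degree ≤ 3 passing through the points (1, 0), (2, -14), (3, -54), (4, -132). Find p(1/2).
1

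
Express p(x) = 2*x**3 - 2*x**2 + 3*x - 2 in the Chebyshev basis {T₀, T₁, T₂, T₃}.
(-3)T₀ + (9/2)T₁ - T₂ + (1/2)T₃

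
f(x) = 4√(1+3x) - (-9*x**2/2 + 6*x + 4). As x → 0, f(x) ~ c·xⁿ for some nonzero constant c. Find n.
3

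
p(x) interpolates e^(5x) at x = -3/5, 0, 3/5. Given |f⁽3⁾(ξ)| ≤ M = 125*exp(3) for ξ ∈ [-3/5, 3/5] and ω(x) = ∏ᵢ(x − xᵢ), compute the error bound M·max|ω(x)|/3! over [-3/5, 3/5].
sqrt(3)*exp(3)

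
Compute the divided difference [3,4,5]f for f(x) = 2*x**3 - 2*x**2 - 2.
22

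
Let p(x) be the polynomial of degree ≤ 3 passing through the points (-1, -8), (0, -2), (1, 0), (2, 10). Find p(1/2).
-5/4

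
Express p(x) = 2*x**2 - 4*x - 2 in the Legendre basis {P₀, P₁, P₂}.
(-4/3)P₀ + (-4)P₁ + (4/3)P₂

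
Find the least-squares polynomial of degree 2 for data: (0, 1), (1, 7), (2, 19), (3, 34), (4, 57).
38/35 + (233/70)x + (37/14)x²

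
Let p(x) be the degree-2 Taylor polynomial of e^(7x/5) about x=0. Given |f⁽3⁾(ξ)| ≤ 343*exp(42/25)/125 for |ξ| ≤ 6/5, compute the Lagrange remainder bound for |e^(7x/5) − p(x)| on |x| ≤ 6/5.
12348*exp(42/25)/15625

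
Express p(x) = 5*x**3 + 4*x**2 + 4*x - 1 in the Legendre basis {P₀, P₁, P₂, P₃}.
(1/3)P₀ + (7)P₁ + (8/3)P₂ + (2)P₃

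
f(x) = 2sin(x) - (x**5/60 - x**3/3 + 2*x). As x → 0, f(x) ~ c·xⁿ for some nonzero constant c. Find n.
7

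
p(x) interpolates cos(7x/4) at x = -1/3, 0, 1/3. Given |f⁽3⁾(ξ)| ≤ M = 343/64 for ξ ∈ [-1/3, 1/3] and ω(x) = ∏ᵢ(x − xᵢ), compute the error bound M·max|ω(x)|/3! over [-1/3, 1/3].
343*sqrt(3)/46656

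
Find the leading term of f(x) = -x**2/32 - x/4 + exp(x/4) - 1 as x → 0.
x**3/384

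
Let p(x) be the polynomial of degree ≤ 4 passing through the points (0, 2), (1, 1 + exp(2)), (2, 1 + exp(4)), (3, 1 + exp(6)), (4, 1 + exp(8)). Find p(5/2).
-5*exp(8)/128 - 5*exp(2)/32 + 131/128 + 45*exp(4)/64 + 15*exp(6)/32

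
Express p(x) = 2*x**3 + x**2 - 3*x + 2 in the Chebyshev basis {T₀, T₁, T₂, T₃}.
(5/2)T₀ + (-3/2)T₁ + (1/2)T₂ + (1/2)T₃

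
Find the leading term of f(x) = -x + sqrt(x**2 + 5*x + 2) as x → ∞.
5/2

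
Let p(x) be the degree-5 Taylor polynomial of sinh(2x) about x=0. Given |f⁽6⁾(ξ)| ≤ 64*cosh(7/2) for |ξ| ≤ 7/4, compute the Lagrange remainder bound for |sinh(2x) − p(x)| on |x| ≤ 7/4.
117649*cosh(7/2)/46080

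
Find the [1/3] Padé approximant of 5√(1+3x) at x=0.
(105*x/8 + 5)/(27*x**3/64 - 9*x**2/16 + 9*x/8 + 1)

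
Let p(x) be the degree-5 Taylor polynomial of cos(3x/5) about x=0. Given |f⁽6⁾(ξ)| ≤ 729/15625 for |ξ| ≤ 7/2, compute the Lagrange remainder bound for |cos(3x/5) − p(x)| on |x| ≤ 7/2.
9529569/80000000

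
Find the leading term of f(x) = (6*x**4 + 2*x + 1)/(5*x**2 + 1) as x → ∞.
6*x**2/5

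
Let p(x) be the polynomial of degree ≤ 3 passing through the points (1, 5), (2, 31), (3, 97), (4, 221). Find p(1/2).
11/8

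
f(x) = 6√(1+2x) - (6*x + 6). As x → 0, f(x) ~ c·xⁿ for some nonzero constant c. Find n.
2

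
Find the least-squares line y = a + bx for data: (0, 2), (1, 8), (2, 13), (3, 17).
a = 5/2, b = 5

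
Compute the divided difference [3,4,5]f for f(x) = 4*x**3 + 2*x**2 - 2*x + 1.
50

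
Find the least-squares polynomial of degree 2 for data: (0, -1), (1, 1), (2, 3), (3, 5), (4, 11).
-23/35 + (18/35)x + (4/7)x²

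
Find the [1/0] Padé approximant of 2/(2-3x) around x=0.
3*x/2 + 1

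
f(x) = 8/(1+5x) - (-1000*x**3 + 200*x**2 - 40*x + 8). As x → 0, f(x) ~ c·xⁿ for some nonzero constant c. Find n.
4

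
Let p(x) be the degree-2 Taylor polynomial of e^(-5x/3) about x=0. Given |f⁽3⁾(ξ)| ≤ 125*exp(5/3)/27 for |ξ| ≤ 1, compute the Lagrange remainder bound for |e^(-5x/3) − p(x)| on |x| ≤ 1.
125*exp(5/3)/162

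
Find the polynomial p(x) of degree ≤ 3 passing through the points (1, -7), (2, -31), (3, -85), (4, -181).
-2*x**3 - 3*x**2 - x - 1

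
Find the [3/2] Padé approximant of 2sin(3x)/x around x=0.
(6 - 63*x**2/10)/(9*x**2/20 + 1)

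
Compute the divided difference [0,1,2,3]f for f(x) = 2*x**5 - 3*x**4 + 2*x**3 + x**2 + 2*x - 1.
34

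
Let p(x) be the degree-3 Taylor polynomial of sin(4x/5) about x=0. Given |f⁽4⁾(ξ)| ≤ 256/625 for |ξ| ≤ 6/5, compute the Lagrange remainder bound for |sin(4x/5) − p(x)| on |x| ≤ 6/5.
13824/390625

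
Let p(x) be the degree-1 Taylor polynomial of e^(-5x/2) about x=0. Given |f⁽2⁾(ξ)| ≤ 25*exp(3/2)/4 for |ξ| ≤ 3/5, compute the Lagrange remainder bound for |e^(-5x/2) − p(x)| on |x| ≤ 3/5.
9*exp(3/2)/8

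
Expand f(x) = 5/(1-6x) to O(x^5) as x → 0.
5 + 30*x + 180*x**2 + 1080*x**3 + 6480*x**4 + O(x**5)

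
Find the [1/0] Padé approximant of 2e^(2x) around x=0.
4*x + 2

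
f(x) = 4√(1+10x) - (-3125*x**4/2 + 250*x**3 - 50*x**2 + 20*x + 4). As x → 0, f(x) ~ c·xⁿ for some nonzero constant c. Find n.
5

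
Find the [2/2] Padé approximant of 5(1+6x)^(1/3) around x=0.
(140*x**2/3 + 35*x + 5)/(10*x**2/3 + 5*x + 1)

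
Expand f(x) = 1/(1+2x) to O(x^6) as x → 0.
1 - 2*x + 4*x**2 - 8*x**3 + 16*x**4 - 32*x**5 + O(x**6)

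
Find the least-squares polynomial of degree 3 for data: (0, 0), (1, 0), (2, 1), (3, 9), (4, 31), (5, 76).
-13/126 + (2095/756)x + (-451/126)x² + (131/108)x³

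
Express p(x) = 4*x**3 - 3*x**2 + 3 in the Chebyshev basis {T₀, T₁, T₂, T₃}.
(3/2)T₀ + (3)T₁ + (-3/2)T₂ + T₃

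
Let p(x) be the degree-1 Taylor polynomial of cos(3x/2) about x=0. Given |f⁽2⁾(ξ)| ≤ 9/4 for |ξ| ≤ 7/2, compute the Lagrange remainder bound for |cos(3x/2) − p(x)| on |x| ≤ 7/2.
441/32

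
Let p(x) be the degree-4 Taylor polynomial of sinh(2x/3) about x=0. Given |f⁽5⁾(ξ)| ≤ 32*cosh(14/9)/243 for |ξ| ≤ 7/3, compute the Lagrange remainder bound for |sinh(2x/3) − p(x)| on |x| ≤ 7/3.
67228*cosh(14/9)/885735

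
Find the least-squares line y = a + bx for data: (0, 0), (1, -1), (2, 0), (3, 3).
a = -1, b = 1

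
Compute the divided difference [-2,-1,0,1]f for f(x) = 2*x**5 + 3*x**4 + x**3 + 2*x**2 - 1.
5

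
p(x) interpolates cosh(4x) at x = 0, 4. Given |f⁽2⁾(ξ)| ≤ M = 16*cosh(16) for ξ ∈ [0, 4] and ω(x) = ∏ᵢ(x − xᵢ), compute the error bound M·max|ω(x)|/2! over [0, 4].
32*cosh(16)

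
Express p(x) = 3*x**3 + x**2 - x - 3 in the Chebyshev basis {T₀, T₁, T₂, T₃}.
(-5/2)T₀ + (5/4)T₁ + (1/2)T₂ + (3/4)T₃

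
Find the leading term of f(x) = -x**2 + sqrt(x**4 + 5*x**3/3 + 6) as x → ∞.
5*x/6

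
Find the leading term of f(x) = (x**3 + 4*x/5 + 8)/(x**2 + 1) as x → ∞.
x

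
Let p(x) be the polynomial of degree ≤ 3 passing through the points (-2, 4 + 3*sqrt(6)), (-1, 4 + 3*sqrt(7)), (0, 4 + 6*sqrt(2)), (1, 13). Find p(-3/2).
-15*sqrt(2)/8 + 15*sqrt(6)/16 + 73/16 + 45*sqrt(7)/16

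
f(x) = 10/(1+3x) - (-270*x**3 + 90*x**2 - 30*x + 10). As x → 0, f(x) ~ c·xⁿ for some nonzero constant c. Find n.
4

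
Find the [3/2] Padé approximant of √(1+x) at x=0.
(x**3/32 + 9*x**2/16 + 3*x/2 + 1)/(3*x**2/16 + x + 1)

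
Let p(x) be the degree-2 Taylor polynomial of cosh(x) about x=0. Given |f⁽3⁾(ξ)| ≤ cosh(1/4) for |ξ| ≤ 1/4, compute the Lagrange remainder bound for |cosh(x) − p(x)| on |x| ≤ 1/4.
cosh(1/4)/384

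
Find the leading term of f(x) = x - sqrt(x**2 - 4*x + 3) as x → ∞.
2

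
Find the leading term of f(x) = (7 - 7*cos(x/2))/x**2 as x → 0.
7/8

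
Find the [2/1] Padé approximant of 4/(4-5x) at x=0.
1/(1 - 5*x/4)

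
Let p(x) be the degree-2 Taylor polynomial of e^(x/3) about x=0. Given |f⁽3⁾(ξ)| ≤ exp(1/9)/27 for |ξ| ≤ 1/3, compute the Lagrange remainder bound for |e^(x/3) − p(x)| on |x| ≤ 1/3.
exp(1/9)/4374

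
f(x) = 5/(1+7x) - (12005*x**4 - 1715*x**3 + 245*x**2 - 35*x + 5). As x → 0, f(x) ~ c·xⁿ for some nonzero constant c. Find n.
5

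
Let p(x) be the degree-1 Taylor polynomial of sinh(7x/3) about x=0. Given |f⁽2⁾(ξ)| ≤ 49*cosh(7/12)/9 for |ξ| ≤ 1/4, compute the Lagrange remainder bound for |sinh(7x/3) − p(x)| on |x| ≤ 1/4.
49*cosh(7/12)/288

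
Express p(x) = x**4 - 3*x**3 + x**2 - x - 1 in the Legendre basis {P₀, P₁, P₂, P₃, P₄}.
(-7/15)P₀ + (-14/5)P₁ + (26/21)P₂ + (-6/5)P₃ + (8/35)P₄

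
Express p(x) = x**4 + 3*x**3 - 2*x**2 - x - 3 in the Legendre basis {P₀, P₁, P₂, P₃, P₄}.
(-52/15)P₀ + (4/5)P₁ + (-16/21)P₂ + (6/5)P₃ + (8/35)P₄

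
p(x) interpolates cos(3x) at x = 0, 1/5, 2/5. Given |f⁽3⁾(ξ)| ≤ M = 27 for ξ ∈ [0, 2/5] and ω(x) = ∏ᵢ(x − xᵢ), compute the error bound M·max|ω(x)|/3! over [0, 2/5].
sqrt(3)/125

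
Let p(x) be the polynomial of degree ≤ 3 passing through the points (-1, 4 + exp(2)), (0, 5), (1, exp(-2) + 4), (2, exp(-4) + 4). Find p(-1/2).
(-5*exp(2) + 1 + (5*exp(2) + 79)*exp(4))*exp(-4)/16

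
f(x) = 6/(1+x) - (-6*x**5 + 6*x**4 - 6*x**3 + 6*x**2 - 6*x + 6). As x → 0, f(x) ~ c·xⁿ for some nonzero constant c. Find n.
6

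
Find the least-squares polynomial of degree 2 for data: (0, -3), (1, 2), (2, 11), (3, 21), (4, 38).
-99/35 + (207/70)x + (25/14)x²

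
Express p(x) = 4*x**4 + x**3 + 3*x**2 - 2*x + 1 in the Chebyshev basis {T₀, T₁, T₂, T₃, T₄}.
(4)T₀ + (-5/4)T₁ + (7/2)T₂ + (1/4)T₃ + (1/2)T₄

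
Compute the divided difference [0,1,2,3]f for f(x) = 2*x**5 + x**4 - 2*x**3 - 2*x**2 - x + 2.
54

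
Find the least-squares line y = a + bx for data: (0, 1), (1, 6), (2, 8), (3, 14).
a = 11/10, b = 41/10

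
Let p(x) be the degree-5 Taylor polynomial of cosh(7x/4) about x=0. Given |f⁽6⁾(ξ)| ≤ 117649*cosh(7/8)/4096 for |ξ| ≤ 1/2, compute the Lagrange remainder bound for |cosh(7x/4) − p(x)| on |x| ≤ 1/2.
117649*cosh(7/8)/188743680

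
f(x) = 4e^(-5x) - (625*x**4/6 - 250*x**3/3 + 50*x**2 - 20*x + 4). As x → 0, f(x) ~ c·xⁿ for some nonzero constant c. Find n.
5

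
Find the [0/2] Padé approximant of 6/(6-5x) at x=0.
1/(1 - 5*x/6)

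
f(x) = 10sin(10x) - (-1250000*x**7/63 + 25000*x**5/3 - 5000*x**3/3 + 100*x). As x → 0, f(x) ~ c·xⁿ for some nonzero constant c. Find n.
9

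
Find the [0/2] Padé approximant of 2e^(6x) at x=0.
2/(18*x**2 - 6*x + 1)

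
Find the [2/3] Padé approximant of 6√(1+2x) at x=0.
(21*x**2/2 + 84*x/5 + 6)/(-x**3/20 + 9*x**2/20 + 9*x/5 + 1)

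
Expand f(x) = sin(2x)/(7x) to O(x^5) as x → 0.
2/7 - 4*x**2/21 + 4*x**4/105 + O(x**5)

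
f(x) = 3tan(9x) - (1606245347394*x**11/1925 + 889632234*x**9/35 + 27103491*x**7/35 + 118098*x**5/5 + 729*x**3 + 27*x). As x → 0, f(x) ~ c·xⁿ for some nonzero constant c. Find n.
13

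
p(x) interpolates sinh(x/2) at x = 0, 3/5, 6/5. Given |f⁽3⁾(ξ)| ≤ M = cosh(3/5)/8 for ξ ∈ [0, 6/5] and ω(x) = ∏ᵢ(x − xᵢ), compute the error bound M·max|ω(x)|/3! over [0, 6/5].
sqrt(3)*cosh(3/5)/1000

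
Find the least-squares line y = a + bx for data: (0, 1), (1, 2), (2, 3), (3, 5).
a = 4/5, b = 13/10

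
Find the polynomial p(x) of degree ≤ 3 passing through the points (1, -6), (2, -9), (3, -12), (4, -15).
-3*x - 3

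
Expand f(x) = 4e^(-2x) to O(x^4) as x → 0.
4 - 8*x + 8*x**2 - 16*x**3/3 + O(x**4)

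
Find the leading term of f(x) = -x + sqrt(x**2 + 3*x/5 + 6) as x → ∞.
3/10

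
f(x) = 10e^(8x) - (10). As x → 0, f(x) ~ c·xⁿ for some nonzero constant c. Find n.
1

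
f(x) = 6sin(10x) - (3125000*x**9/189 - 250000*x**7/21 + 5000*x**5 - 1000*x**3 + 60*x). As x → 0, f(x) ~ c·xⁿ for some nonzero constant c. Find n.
11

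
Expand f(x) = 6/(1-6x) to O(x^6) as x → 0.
6 + 36*x + 216*x**2 + 1296*x**3 + 7776*x**4 + 46656*x**5 + O(x**6)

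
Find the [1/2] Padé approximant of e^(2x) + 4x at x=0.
(290*x/51 + 1)/(-2*x**2/17 - 16*x/51 + 1)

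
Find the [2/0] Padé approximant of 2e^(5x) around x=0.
25*x**2 + 10*x + 2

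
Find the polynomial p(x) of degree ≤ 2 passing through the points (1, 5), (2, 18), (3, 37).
3*x**2 + 4*x - 2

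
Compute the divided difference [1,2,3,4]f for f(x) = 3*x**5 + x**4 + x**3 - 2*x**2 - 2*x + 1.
206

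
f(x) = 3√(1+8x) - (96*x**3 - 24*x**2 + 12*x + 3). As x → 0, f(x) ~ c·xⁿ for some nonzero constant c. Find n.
4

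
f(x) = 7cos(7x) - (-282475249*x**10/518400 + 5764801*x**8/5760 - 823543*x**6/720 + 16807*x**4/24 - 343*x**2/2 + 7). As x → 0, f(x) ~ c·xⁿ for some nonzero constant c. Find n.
12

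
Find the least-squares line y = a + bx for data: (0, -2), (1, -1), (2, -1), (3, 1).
a = -21/10, b = 9/10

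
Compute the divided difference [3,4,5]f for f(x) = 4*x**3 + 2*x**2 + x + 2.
50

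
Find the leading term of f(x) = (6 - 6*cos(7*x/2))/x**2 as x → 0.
147/4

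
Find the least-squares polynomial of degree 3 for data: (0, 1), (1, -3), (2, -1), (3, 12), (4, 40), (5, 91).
115/126 + (-499/108)x + (2/63)x² + (97/108)x³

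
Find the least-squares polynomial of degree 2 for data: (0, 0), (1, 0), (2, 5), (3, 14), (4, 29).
2/35 + (-88/35)x + (17/7)x²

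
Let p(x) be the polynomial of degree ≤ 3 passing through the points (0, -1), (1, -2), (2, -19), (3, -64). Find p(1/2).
-1/4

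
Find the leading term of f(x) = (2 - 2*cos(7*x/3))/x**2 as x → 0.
49/9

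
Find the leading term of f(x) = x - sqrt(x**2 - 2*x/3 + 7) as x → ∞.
1/3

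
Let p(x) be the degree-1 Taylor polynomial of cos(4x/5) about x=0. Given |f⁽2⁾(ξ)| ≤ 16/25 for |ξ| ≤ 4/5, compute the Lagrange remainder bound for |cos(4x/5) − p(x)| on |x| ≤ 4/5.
128/625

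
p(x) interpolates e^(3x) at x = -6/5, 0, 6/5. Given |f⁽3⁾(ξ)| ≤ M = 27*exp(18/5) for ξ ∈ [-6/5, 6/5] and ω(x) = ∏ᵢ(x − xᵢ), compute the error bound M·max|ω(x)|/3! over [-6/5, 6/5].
216*sqrt(3)*exp(18/5)/125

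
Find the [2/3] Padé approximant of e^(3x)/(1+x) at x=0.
(3*x**2/4 + 6*x/5 + 1)/(3*x**3/10 - 3*x**2/20 - 4*x/5 + 1)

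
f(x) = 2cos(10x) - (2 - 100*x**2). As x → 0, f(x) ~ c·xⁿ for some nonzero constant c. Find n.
4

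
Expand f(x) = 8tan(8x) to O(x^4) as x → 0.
64*x + 4096*x**3/3 + O(x**4)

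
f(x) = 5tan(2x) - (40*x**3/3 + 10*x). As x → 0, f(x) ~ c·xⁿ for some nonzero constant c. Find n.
5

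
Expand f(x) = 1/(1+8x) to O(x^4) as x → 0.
1 - 8*x + 64*x**2 - 512*x**3 + O(x**4)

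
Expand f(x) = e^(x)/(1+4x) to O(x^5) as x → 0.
1 - 3*x + 25*x**2/2 - 299*x**3/6 + 1595*x**4/8 + O(x**5)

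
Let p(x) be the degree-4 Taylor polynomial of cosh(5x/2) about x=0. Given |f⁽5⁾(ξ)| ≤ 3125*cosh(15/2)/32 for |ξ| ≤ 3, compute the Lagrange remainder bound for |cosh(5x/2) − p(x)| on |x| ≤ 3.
50625*cosh(15/2)/256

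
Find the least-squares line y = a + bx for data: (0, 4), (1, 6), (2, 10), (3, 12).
a = 19/5, b = 14/5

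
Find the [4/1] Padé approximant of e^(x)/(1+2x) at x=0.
(427*x**4/9320 + 115*x**3/699 + 1167*x**2/2330 + 1164*x/1165 + 1)/(2329*x/1165 + 1)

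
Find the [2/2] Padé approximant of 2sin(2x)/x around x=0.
(4 - 28*x**2/15)/(x**2/5 + 1)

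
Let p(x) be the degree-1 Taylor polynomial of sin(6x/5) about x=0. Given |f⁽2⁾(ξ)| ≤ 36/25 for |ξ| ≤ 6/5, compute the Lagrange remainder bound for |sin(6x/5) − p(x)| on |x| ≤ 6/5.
648/625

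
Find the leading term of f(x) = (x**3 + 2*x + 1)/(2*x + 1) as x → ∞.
x**2/2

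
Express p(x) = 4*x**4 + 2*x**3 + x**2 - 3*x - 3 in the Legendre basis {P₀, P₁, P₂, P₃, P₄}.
(-28/15)P₀ + (-9/5)P₁ + (62/21)P₂ + (4/5)P₃ + (32/35)P₄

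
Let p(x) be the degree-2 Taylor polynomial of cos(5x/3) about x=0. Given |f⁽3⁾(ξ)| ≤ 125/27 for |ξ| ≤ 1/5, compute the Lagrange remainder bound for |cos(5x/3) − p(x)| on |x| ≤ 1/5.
1/162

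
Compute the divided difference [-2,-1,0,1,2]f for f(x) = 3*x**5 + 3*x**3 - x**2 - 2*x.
0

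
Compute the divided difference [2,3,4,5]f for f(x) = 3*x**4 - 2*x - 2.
42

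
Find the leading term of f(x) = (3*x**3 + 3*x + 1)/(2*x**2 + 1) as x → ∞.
3*x/2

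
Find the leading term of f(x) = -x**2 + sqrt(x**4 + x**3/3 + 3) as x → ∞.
x/6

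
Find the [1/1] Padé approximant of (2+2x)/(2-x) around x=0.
(x + 1)/(1 - x/2)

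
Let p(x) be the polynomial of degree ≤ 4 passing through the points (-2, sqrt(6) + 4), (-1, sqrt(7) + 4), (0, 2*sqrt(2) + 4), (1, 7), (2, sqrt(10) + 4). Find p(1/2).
-5*sqrt(7)/32 - 5*sqrt(10)/128 + 3*sqrt(6)/128 + 45*sqrt(2)/32 + 173/32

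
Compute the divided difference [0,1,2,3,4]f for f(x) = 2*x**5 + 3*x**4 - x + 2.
23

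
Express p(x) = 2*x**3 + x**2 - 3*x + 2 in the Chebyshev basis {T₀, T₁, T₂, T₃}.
(5/2)T₀ + (-3/2)T₁ + (1/2)T₂ + (1/2)T₃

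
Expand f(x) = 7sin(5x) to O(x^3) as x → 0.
35*x + O(x**3)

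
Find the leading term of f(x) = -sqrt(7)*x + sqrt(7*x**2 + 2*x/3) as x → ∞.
sqrt(7)/21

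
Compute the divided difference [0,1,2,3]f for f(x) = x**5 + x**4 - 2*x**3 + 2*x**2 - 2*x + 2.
29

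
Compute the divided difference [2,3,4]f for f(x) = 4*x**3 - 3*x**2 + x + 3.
33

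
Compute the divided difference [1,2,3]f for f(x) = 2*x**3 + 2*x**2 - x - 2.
14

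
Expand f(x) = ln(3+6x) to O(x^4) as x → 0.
log(3) + 2*x - 2*x**2 + 8*x**3/3 + O(x**4)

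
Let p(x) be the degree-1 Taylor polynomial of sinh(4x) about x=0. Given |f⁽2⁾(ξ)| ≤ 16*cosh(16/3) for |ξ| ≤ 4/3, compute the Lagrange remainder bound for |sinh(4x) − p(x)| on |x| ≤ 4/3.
128*cosh(16/3)/9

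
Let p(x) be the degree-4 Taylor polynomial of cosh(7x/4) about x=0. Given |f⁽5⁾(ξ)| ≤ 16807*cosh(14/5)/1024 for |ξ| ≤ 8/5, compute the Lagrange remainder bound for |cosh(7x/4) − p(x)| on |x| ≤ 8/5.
67228*cosh(14/5)/46875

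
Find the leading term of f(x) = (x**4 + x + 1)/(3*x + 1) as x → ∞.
x**3/3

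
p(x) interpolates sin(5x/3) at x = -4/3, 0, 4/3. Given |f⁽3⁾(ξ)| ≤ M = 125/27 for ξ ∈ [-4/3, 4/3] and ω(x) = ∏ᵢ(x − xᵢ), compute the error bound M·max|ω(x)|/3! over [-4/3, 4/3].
8000*sqrt(3)/19683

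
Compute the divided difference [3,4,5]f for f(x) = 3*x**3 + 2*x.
36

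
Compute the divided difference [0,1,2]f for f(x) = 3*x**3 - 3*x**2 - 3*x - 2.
6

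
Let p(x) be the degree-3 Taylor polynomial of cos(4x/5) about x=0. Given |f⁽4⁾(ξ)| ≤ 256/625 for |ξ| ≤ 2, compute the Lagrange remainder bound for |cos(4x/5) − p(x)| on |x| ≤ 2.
512/1875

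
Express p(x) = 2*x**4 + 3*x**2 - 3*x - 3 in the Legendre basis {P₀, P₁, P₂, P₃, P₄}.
(-8/5)P₀ + (-3)P₁ + (22/7)P₂ + (16/35)P₄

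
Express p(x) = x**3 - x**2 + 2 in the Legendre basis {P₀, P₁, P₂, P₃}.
(5/3)P₀ + (3/5)P₁ + (-2/3)P₂ + (2/5)P₃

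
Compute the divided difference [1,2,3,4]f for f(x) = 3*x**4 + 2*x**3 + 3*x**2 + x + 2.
32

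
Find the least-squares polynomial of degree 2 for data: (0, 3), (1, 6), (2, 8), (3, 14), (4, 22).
17/5 + (3/5)x + x²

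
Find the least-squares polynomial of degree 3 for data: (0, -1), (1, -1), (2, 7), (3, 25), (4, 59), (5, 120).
-83/63 + (41/54)x + (-137/252)x² + (113/108)x³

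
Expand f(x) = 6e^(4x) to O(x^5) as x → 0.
6 + 24*x + 48*x**2 + 64*x**3 + 64*x**4 + O(x**5)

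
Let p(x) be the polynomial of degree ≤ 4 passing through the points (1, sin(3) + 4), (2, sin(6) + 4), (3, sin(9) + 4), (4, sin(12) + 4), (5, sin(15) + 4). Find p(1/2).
35*sin(15)/128 + 315*sin(3)/128 - 45*sin(12)/32 - 105*sin(6)/32 + 189*sin(9)/64 + 4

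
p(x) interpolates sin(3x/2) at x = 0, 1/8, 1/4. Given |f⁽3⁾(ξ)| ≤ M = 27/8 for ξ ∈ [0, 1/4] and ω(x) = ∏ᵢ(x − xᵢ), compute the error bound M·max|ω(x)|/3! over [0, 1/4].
sqrt(3)/4096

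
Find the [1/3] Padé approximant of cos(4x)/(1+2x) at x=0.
(1 - 10*x/3)/(-32*x**3/3 + 4*x**2/3 - 4*x/3 + 1)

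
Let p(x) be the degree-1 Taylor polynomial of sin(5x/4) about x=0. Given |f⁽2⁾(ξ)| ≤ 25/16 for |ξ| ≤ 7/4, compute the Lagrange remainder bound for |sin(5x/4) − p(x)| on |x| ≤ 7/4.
1225/512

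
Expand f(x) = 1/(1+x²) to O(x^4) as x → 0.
1 - x**2 + O(x**4)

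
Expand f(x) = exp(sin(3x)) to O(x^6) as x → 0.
1 + 3*x + 9*x**2/2 - 81*x**4/8 - 81*x**5/5 + O(x**6)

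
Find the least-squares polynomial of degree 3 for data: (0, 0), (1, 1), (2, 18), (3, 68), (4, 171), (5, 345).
-1/18 + (-125/756)x + (-211/126)x² + (335/108)x³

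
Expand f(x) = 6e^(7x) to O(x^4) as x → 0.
6 + 42*x + 147*x**2 + 343*x**3 + O(x**4)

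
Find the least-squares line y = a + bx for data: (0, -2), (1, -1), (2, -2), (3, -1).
a = -9/5, b = 1/5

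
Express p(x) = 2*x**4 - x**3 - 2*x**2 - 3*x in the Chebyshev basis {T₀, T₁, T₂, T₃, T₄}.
(-1/4)T₀ + (-15/4)T₁ + (-1/4)T₃ + (1/4)T₄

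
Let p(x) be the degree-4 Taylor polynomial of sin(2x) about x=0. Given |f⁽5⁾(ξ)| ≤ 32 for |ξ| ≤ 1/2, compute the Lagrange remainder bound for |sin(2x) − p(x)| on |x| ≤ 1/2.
1/120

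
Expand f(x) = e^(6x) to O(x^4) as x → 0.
1 + 6*x + 18*x**2 + 36*x**3 + O(x**4)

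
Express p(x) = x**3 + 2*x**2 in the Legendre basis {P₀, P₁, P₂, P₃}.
(2/3)P₀ + (3/5)P₁ + (4/3)P₂ + (2/5)P₃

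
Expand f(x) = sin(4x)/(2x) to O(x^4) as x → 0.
2 - 16*x**2/3 + O(x**4)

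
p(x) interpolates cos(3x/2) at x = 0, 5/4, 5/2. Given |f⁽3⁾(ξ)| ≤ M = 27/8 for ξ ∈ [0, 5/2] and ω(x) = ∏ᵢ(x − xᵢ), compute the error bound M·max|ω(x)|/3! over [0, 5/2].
125*sqrt(3)/512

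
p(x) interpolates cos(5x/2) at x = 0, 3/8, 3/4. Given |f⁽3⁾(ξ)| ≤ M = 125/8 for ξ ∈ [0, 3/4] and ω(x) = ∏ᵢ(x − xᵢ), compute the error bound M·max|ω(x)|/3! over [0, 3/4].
125*sqrt(3)/4096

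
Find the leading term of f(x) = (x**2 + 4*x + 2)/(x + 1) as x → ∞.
x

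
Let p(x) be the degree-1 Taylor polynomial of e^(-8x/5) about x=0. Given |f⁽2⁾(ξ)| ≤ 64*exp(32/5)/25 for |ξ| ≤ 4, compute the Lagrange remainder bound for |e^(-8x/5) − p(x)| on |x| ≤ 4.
512*exp(32/5)/25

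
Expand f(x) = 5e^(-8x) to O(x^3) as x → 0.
5 - 40*x + 160*x**2 + O(x**3)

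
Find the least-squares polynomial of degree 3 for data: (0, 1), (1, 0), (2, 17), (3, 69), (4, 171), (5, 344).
8/9 + (-1349/378)x + (5/63)x² + (155/54)x³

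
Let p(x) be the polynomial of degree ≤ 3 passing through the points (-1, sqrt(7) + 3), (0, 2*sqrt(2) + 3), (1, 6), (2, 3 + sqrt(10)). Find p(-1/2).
sqrt(10)/16 + 5*sqrt(7)/16 + 33/16 + 15*sqrt(2)/8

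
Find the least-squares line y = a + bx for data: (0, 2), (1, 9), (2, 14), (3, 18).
a = 14/5, b = 53/10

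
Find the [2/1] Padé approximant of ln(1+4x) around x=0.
4*x*(2*x + 3)/(3*(8*x/3 + 1))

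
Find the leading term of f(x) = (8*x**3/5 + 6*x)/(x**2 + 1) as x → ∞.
8*x/5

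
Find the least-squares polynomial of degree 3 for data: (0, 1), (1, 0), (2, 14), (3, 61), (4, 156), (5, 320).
13/14 + (-197/84)x + (-19/14)x² + (35/12)x³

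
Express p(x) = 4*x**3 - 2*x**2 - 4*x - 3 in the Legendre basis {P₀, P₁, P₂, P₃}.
(-11/3)P₀ + (-8/5)P₁ + (-4/3)P₂ + (8/5)P₃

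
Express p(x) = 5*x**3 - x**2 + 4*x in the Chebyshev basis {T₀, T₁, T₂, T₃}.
(-1/2)T₀ + (31/4)T₁ + (-1/2)T₂ + (5/4)T₃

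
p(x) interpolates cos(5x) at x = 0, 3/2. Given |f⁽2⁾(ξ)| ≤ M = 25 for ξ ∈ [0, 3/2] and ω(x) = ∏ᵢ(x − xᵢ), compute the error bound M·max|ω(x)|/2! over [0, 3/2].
225/32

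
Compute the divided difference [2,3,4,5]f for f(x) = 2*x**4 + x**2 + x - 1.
28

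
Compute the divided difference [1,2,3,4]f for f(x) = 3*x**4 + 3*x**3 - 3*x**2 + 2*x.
33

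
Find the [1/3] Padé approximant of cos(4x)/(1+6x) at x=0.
(1 - 10*x/9)/(352*x**3/9 + 4*x**2/3 + 44*x/9 + 1)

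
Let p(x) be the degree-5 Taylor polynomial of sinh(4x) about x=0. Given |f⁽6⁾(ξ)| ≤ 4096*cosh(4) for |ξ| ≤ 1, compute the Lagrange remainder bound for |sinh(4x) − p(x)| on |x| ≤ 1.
256*cosh(4)/45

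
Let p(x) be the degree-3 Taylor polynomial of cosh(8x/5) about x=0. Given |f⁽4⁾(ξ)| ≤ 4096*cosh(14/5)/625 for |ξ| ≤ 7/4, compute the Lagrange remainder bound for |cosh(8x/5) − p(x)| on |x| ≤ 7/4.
4802*cosh(14/5)/1875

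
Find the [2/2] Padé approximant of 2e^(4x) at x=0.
(8*x**2/3 + 4*x + 2)/(4*x**2/3 - 2*x + 1)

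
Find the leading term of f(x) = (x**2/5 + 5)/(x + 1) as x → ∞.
x/5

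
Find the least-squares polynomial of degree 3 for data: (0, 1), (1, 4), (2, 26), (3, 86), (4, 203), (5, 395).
65/63 + (-94/189)x + (65/252)x² + (337/108)x³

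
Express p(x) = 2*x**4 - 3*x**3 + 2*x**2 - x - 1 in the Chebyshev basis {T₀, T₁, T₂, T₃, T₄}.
(3/4)T₀ + (-13/4)T₁ + (2)T₂ + (-3/4)T₃ + (1/4)T₄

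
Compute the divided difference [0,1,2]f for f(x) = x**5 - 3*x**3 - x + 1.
6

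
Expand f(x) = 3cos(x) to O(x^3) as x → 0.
3 - 3*x**2/2 + O(x**3)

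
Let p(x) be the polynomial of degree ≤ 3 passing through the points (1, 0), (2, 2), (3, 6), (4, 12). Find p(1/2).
-1/4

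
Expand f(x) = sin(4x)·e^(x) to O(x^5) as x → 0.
4*x + 4*x**2 - 26*x**3/3 - 10*x**4 + O(x**5)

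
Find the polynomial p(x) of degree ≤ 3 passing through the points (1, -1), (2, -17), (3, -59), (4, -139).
-2*x**3 - x**2 + x + 1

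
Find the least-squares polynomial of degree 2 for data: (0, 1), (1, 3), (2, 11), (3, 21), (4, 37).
31/35 + (3/7)x + (15/7)x²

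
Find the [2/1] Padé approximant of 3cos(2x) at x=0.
3 - 6*x**2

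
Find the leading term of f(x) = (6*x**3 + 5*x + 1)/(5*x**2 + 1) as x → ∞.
6*x/5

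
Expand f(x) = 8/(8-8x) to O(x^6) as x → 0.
1 + x + x**2 + x**3 + x**4 + x**5 + O(x**6)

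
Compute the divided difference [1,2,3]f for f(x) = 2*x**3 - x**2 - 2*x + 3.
11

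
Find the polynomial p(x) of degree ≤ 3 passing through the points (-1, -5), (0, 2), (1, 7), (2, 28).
3*x**3 - x**2 + 3*x + 2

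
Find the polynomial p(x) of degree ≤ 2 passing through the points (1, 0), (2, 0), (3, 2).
x**2 - 3*x + 2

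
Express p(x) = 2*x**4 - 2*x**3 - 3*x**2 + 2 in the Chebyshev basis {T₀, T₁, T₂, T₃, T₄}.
(5/4)T₀ + (-3/2)T₁ + (-1/2)T₂ + (-1/2)T₃ + (1/4)T₄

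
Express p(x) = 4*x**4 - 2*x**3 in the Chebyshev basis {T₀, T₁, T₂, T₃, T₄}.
(3/2)T₀ + (-3/2)T₁ + (2)T₂ + (-1/2)T₃ + (1/2)T₄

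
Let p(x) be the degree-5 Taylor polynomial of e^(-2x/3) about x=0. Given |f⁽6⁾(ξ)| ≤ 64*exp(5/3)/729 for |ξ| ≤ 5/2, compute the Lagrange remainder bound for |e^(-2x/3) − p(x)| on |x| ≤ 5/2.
3125*exp(5/3)/104976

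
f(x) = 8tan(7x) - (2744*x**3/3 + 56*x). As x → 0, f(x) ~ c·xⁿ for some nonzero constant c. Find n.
5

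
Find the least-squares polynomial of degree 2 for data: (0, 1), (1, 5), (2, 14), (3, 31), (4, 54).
41/35 + (2/35)x + (23/7)x²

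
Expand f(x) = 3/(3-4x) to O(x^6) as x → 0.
1 + 4*x/3 + 16*x**2/9 + 64*x**3/27 + 256*x**4/81 + 1024*x**5/243 + O(x**6)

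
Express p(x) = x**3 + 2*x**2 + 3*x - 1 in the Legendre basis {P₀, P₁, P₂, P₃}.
(-1/3)P₀ + (18/5)P₁ + (4/3)P₂ + (2/5)P₃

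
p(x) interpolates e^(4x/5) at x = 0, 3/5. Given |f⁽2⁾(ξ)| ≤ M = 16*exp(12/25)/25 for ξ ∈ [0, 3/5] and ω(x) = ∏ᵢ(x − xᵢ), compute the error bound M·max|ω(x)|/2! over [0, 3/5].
18*exp(12/25)/625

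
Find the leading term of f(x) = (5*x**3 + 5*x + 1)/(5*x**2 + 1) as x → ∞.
x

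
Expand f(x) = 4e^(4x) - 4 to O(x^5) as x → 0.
16*x + 32*x**2 + 128*x**3/3 + 128*x**4/3 + O(x**5)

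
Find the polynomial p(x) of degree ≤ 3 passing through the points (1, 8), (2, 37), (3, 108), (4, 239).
3*x**3 + 3*x**2 - x + 3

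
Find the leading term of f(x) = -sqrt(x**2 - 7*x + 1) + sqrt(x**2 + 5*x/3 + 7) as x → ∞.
13/3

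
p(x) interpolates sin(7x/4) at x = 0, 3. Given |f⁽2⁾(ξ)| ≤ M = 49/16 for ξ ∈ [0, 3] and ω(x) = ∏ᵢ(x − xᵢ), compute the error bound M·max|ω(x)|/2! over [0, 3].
441/128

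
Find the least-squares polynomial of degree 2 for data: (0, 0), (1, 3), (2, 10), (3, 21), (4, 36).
x + (2)x²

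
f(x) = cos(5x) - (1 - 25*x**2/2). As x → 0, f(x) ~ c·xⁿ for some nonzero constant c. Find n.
4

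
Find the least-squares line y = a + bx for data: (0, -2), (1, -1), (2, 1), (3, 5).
a = -27/10, b = 23/10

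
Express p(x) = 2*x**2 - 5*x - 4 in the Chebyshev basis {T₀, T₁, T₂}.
(-3)T₀ + (-5)T₁ + T₂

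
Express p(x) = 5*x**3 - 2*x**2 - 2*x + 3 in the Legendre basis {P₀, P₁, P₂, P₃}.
(7/3)P₀ + P₁ + (-4/3)P₂ + (2)P₃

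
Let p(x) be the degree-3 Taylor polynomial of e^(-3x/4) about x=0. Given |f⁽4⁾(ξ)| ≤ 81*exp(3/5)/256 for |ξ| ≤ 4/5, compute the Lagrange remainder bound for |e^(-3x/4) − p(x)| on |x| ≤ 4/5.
27*exp(3/5)/5000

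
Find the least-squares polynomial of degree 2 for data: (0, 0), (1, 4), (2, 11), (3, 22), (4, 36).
1/35 + (15/7)x + (12/7)x²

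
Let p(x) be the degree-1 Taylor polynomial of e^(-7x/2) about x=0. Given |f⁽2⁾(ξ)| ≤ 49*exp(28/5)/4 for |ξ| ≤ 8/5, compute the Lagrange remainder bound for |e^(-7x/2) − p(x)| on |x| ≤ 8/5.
392*exp(28/5)/25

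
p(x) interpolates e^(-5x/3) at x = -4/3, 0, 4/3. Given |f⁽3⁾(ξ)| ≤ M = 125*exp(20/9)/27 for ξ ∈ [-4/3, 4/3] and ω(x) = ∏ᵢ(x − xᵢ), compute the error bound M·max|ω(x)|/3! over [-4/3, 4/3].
8000*sqrt(3)*exp(20/9)/19683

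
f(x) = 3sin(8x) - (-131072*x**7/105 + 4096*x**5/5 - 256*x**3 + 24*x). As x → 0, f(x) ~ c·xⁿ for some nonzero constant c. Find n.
9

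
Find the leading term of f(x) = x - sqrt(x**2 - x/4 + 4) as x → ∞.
1/8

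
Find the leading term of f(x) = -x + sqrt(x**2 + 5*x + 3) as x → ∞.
5/2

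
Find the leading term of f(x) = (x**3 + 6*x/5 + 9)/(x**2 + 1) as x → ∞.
x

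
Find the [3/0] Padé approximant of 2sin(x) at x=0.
x*(6 - x**2)/3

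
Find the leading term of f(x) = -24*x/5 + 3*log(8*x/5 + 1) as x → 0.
-96*x**2/25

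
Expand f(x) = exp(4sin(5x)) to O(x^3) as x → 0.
1 + 20*x + 200*x**2 + O(x**3)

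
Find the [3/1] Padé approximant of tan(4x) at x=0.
64*x**3/3 + 4*x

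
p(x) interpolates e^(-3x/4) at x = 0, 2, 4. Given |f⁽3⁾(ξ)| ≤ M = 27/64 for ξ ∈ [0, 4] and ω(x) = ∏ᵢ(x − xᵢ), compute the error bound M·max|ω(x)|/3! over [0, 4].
sqrt(3)/8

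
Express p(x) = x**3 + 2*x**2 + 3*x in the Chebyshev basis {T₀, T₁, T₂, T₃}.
T₀ + (15/4)T₁ + T₂ + (1/4)T₃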